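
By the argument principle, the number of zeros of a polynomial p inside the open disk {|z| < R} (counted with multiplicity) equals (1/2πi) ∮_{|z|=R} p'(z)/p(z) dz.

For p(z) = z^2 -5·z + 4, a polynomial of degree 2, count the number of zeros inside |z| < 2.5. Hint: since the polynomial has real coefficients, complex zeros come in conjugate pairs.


The zeros of p are: 4, 1.
Their magnitudes are: 4, 1.
Zeros with |z| < R = 2.5: 1.
Count = 1.
By the argument principle, (1/2πi) ∮_{|z|=R} p'(z)/p(z) dz equals exactly this count.

Number of zeros inside |z| < 2.5: 1.


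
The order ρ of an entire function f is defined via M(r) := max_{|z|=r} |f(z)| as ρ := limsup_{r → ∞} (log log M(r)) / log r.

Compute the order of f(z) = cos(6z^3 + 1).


Write cos(w) = (e^{iw} ± e^{−iw})/(2 or 2i), so |cos(w)| ≤ e^{|w|}. With w = 6z^3 + 1, |w| ≤ 6r^3 + 1 on |z|=r, giving M(r) ≤ e^{6r^3 + 1} and ρ ≤ 3. For the lower bound, choose z on |z|=r with 6z^3 purely imaginary of modulus 6r^3; then |cos(6z^3 + 1)| grows like e^{6r^3}/2, so ρ ≥ 3. Hence ρ = 3.
Therefore ρ = 3.

Order ρ = 3.


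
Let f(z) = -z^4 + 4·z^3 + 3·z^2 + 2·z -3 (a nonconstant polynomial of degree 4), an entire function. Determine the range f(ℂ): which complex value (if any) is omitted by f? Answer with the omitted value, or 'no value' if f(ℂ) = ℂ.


Little Picard bounds the complement of f(ℂ) to at most one point.
For every w ∈ ℂ, the equation p(z) − w = 0 is a nonconstant polynomial in z and hence has at least one root by the fundamental theorem of algebra. So p is surjective onto ℂ, omitting no value.

Omitted value: no value.


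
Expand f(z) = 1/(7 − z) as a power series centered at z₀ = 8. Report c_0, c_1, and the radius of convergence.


Let w = z − z₀, so z = z₀ + w.
Then 7 − z = 7 − (z₀ + w) = (7 − z₀) − w = -1 − w.
f(z) = 1/(-1 − w) = (1/(-1)) · 1/(1 − w/(-1)) = Σ_{n≥0} w^n / (-1)^(n+1).
So c_n = 1/(-1)^(n+1):
  c_0 = 1/(-1)^1 = -1.
  c_1 = 1/(-1)^2 = 1.
The series is valid for |w/d| < 1, i.e. |z − z₀| < |d|.
Radius of convergence: R = |7 − z₀| = |-1| = 1 (distance from z₀ to the singularity z = 7).

c_0 = -1, c_1 = 1; R = 1.


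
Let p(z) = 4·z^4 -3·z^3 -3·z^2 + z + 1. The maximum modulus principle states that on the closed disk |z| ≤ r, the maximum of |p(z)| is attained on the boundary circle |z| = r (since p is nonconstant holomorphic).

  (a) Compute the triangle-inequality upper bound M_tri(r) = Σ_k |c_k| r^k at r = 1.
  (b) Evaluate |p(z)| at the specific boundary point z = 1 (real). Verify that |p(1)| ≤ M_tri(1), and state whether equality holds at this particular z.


Coefficients: c_0 = 1, c_1 = 1, c_2 = -3, c_3 = -3, c_4 = 4. Radius r = 1.
Part (a). Triangle bound: M_tri(r) = Σ_k |c_k| r^k
  = |1|·1^0 + |1|·1^1 + |-3|·1^2 + |-3|·1^3 + |4|·1^4
  = 1 + 1 + 3 + 3 + 4 = 12.
This bounds M(r) := max_{|z|=r} |p(z)| from above; equality holds iff all terms c_k z^k can be made to align in phase at a single z on |z|=r.
Part (b). At z = 1 (real, on the circle |z| = r):
  p(1) = (1)·1^0 + (1)·1^1 + (-3)·1^2 + (-3)·1^3 + (4)·1^4 = 0.
  |p(1)| = 0.
Check: |p(1)| = 0 ≤ 12 = M_tri(1). ✓ Equality does not hold at z = 1 (the coefficients have mixed signs, so the terms do not all align in phase there).

M_tri(1) = 12; |p(1)| = 0; equality at z=1: no.


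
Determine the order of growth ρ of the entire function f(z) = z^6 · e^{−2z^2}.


M(r) = max_{|z|=r} |1|·|z|^6·|e^{−2z^2}| = 1·r^6 · e^{2r^2} (the factors attain their maxima compatibly on |z|=r). Then log M(r) = log 1 + 6·log r + 2r^2, dominated by the last term, so log log M(r) ~ 2·log r. The polynomial factor 1z^6 contributes only a log r term and does not affect the order. ρ = 2.
Therefore ρ = 2.

Order ρ = 2.


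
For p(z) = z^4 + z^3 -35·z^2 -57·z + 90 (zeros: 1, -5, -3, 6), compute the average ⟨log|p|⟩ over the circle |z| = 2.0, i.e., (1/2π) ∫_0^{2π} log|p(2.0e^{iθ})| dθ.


Zeros: -5, -3, 1, 6; r = 2.0.
Inside |z| < r: 1. Outside (|z| ≥ r): -5, -3, 6.
p(0) = 90, so log|p(0)| = log(90) = 4.4998.
Apply Jensen: I(r) = log|p(0)| + Σ_k log(r/|z_k|), summed over zeros inside |z| < r.
  log(r/|z_k|) for z_k = 1: log(2.0/1) = 0.6931
  Outside zeros (-5, -3, 6) contribute nothing to the Jensen sum.
Sum over inside zeros: 0.6931.
I(r) = log|p(0)| + (inside sum) = 4.4998 + 0.6931 = 5.1930.
Note: since some zeros are outside |z| ≤ r, the simplified n·log(r) form does NOT apply — only the inside zeros contribute.

I(r) ≈ 5.1930.


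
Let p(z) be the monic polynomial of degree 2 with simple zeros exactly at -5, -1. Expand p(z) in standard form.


The polynomial is p(z) = ∏_{α ∈ S} (z − α), where S = {-5, -1}.
Expanding the product yields: p(z) = z^2 + 6·z + 5.
The resulting polynomial has degree 2 and real coefficients as required.

p(z) = z^2 + 6·z + 5.


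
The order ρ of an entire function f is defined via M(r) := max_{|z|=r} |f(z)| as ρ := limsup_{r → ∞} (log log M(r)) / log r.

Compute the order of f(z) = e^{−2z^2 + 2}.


|e^{−2z^2 + 2}| = e^{Re(-2·z^2) + 2} ≤ e^{2|z|^2 + 2} = e^{2r^2 + 2} on |z| = r, so ρ ≤ 2. Choosing z on |z|=r so that -2·z^2 is real positive (always possible by picking arg z appropriately) gives |f(z)| = e^{2r^2 + 2}, matching the bound. The additive constant 2 does not affect log log M(r) ~ 2·log r. Hence ρ = 2.
Therefore ρ = 2.

Order ρ = 2.


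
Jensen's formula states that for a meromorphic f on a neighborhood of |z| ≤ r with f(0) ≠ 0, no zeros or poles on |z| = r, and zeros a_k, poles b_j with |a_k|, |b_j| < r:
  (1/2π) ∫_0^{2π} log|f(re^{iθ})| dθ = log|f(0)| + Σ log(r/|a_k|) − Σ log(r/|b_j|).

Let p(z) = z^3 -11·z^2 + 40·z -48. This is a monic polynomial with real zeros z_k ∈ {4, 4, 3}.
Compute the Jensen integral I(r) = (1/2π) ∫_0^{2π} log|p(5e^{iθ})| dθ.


Zeros: 3, 4, 4; r = 5.
Inside |z| < r: 3, 4, 4. Outside (|z| ≥ r): ∅.
p(0) = -48, so log|p(0)| = log(48) = 3.8712.
Apply Jensen: I(r) = log|p(0)| + Σ_k log(r/|z_k|), summed over zeros inside |z| < r.
  log(r/|z_k|) for z_k = 4: log(5/4) = 0.2231
  log(r/|z_k|) for z_k = 4: log(5/4) = 0.2231
  log(r/|z_k|) for z_k = 3: log(5/3) = 0.5108
Sum over inside zeros: 0.9571.
I(r) = log|p(0)| + (inside sum) = 3.8712 + 0.9571 = 4.8283.
Closed form (all zeros inside, monic): I(r) = n·log(r) = 3·log(5) = 4.8283. ✓

I(r) ≈ 4.8283.


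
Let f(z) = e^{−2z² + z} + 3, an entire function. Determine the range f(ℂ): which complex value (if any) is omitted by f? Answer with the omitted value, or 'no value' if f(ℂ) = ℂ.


Little Picard bounds the complement of f(ℂ) to at most one point.
The exponent g(z) = −2z² + z is a nonconstant polynomial, hence surjective onto ℂ. So e^{g(z)} takes every value in {e^w : w ∈ ℂ} = ℂ ∖ {0}. Adding 3 shifts the range to ℂ ∖ {3}. f omits exactly 3.

Omitted value: 3.


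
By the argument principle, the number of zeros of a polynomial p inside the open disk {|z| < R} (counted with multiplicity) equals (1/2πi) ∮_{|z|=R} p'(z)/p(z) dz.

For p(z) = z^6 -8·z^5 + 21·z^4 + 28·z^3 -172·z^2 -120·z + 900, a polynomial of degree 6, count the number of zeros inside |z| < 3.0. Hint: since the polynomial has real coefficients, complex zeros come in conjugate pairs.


The zeros of p are: (3 + 1i), (3 - 1i), (3 + 3i), (3 - 3i), (-2 + 1i), (-2 - 1i).
Their magnitudes are: 3.162, 3.162, 4.243, 4.243, 2.236, 2.236.
Zeros with |z| < R = 3.0: (-2 + 1i), (-2 - 1i).
Count = 2.
By the argument principle, (1/2πi) ∮_{|z|=R} p'(z)/p(z) dz equals exactly this count.

Number of zeros inside |z| < 3.0: 2.


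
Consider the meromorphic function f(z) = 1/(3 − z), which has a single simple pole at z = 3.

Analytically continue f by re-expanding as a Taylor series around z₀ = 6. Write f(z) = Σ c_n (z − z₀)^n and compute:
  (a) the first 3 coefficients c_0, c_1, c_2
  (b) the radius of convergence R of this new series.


Let w = z − z₀, so z = z₀ + w.
Then 3 − z = 3 − (z₀ + w) = (3 − z₀) − w = -3 − w.
f(z) = 1/(-3 − w) = (1/(-3)) · 1/(1 − w/(-3)) = Σ_{n≥0} w^n / (-3)^(n+1).
So c_n = 1/(-3)^(n+1):
  c_0 = 1/(-3)^1 = -1/3.
  c_1 = 1/(-3)^2 = 1/9.
  c_2 = 1/(-3)^3 = -1/27.
The series is valid for |w/d| < 1, i.e. |z − z₀| < |d|.
Radius of convergence: R = |3 − z₀| = |-3| = 3 (distance from z₀ to the singularity z = 3).

c_0 = -1/3, c_1 = 1/9, c_2 = -1/27; R = 3.


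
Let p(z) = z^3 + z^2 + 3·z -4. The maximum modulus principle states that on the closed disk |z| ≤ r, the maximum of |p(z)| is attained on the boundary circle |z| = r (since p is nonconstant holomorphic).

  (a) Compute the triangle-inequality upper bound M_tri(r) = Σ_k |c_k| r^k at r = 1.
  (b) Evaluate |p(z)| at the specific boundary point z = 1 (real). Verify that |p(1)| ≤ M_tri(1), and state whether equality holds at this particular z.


Coefficients: c_0 = -4, c_1 = 3, c_2 = 1, c_3 = 1. Radius r = 1.
Part (a). Triangle bound: M_tri(r) = Σ_k |c_k| r^k
  = |-4|·1^0 + |3|·1^1 + |1|·1^2 + |1|·1^3
  = 4 + 3 + 1 + 1 = 9.
This bounds M(r) := max_{|z|=r} |p(z)| from above; equality holds iff all terms c_k z^k can be made to align in phase at a single z on |z|=r.
Part (b). At z = 1 (real, on the circle |z| = r):
  p(1) = (-4)·1^0 + (3)·1^1 + (1)·1^2 + (1)·1^3 = 1.
  |p(1)| = 1.
Check: |p(1)| = 1 ≤ 9 = M_tri(1). ✓ Equality does not hold at z = 1 (the coefficients have mixed signs, so the terms do not all align in phase there).

M_tri(1) = 9; |p(1)| = 1; equality at z=1: no.


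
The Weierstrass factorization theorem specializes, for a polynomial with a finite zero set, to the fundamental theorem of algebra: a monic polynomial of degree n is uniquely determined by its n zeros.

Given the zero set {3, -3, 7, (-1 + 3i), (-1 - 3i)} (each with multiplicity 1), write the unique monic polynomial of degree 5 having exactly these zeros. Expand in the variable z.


The polynomial is p(z) = ∏_{α ∈ S} (z − α), where S = {3, -3, 7, (-1 + 3i), (-1 - 3i)}.
Expanding the product yields: p(z) = z^5 -5·z^4 -13·z^3 -25·z^2 + 36·z + 630.
Note conjugate pairs combine to real quadratics: (z − (-1+3i))(z − (-1−3i)) = z² + 2z + 10.
The resulting polynomial has degree 5 and real coefficients as required.

p(z) = z^5 -5·z^4 -13·z^3 -25·z^2 + 36·z + 630.


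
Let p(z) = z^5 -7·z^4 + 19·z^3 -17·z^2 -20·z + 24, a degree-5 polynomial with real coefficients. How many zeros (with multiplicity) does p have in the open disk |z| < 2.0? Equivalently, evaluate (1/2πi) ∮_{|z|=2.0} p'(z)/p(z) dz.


The zeros of p are: 3, (2 + 2i), (2 - 2i), -1, 1.
Their magnitudes are: 3, 2.828, 2.828, 1, 1.
Zeros with |z| < R = 2.0: -1, 1.
Count = 2.
By the argument principle, (1/2πi) ∮_{|z|=R} p'(z)/p(z) dz equals exactly this count.

Number of zeros inside |z| < 2.0: 2.


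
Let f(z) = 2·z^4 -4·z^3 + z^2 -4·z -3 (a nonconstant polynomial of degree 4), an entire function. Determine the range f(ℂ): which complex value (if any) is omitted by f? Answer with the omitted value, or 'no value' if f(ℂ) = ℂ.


Little Picard bounds the complement of f(ℂ) to at most one point.
For every w ∈ ℂ, the equation p(z) − w = 0 is a nonconstant polynomial in z and hence has at least one root by the fundamental theorem of algebra. So p is surjective onto ℂ, omitting no value.

Omitted value: no value.


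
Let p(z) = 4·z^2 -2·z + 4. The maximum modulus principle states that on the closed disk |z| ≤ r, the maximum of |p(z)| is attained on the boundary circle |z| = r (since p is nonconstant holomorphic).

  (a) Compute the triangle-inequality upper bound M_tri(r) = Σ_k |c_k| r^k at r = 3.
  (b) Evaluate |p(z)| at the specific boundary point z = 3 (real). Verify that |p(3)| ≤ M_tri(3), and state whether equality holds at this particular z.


Coefficients: c_0 = 4, c_1 = -2, c_2 = 4. Radius r = 3.
Part (a). Triangle bound: M_tri(r) = Σ_k |c_k| r^k
  = |4|·3^0 + |-2|·3^1 + |4|·3^2
  = 4 + 6 + 36 = 46.
This bounds M(r) := max_{|z|=r} |p(z)| from above; equality holds iff all terms c_k z^k can be made to align in phase at a single z on |z|=r.
Part (b). At z = 3 (real, on the circle |z| = r):
  p(3) = (4)·3^0 + (-2)·3^1 + (4)·3^2 = 34.
  |p(3)| = 34.
Check: |p(3)| = 34 ≤ 46 = M_tri(3). ✓ Equality does not hold at z = 3 (the coefficients have mixed signs, so the terms do not all align in phase there).

M_tri(3) = 46; |p(3)| = 34; equality at z=3: no.


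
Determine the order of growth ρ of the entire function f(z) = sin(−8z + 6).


sin(w) is a linear combination of e^{iw} and e^{−iw} (or e^w, e^{−w} in the hyperbolic case), so |sin(w)| ≤ e^{|w|}. With w = −8z + 6, |w| ≤ 8|z| + 6 = 8r + 6 on |z| = r, giving M(r) ≤ e^{8r + 6}, so ρ ≤ 1. On a suitable ray (z = it for sin/cos; z = t for sinh/cosh, t real → ∞), |sin(−8z + 6)| grows like e^{8|t|}/2, so ρ ≥ 1. Hence ρ = 1.
Therefore ρ = 1.

Order ρ = 1.


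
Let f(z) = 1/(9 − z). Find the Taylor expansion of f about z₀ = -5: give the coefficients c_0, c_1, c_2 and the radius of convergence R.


Let w = z − z₀, so z = z₀ + w.
Then 9 − z = 9 − (z₀ + w) = (9 − z₀) − w = 14 − w.
f(z) = 1/(14 − w) = (1/(14)) · 1/(1 − w/(14)) = Σ_{n≥0} w^n / (14)^(n+1).
So c_n = 1/(14)^(n+1):
  c_0 = 1/(14)^1 = 1/14.
  c_1 = 1/(14)^2 = 1/196.
  c_2 = 1/(14)^3 = 1/2744.
The series is valid for |w/d| < 1, i.e. |z − z₀| < |d|.
Radius of convergence: R = |9 − z₀| = |14| = 14 (distance from z₀ to the singularity z = 9).

c_0 = 1/14, c_1 = 1/196, c_2 = 1/2744; R = 14.


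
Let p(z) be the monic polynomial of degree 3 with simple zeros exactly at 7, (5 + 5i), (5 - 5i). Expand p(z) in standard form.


The polynomial is p(z) = ∏_{α ∈ S} (z − α), where S = {7, (5 + 5i), (5 - 5i)}.
Expanding the product yields: p(z) = z^3 -17·z^2 + 120·z -350.
Note conjugate pairs combine to real quadratics: (z − (5+5i))(z − (5−5i)) = z² − 10z + 50.
The resulting polynomial has degree 3 and real coefficients as required.

p(z) = z^3 -17·z^2 + 120·z -350.


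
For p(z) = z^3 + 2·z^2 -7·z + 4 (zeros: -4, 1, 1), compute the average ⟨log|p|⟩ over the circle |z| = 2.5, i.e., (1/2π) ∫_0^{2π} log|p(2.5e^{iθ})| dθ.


Zeros: -4, 1, 1; r = 2.5.
Inside |z| < r: 1, 1. Outside (|z| ≥ r): -4.
p(0) = 4, so log|p(0)| = log(4) = 1.3863.
Apply Jensen: I(r) = log|p(0)| + Σ_k log(r/|z_k|), summed over zeros inside |z| < r.
  log(r/|z_k|) for z_k = 1: log(2.5/1) = 0.9163
  log(r/|z_k|) for z_k = 1: log(2.5/1) = 0.9163
  Outside zeros (-4) contribute nothing to the Jensen sum.
Sum over inside zeros: 1.8326.
I(r) = log|p(0)| + (inside sum) = 1.3863 + 1.8326 = 3.2189.
Note: since some zeros are outside |z| ≤ r, the simplified n·log(r) form does NOT apply — only the inside zeros contribute.

I(r) ≈ 3.2189.


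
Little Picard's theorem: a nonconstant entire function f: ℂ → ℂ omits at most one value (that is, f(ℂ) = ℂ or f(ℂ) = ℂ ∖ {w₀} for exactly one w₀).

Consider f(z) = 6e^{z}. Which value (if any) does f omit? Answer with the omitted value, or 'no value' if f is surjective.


Little Picard bounds the complement of f(ℂ) to at most one point.
e^{z} is never zero on ℂ, so 6·e^{z} takes every value in ℂ ∖ {0}. Adding 0 shifts the range to ℂ ∖ {0}. Thus f omits exactly the value 0.

Omitted value: 0.


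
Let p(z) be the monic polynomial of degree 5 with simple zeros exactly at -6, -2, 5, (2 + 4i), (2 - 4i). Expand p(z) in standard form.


The polynomial is p(z) = ∏_{α ∈ S} (z − α), where S = {-6, -2, 5, (2 + 4i), (2 - 4i)}.
Expanding the product yields: p(z) = z^5 -z^4 -20·z^3 + 112·z^2 -320·z -1200.
Note conjugate pairs combine to real quadratics: (z − (2+4i))(z − (2−4i)) = z² − 4z + 20.
The resulting polynomial has degree 5 and real coefficients as required.

p(z) = z^5 -z^4 -20·z^3 + 112·z^2 -320·z -1200.


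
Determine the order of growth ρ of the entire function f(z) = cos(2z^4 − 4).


Write cos(w) = (e^{iw} ± e^{−iw})/(2 or 2i), so |cos(w)| ≤ e^{|w|}. With w = 2z^4 − 4, |w| ≤ 2r^4 + 4 on |z|=r, giving M(r) ≤ e^{2r^4 + 4} and ρ ≤ 4. For the lower bound, choose z on |z|=r with 2z^4 purely imaginary of modulus 2r^4; then |cos(2z^4 − 4)| grows like e^{2r^4}/2, so ρ ≥ 4. Hence ρ = 4.
Therefore ρ = 4.

Order ρ = 4.


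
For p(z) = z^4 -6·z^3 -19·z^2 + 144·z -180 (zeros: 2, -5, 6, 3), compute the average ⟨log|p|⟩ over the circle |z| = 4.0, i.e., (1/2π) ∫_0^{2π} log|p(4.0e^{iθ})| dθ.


Zeros: -5, 2, 3, 6; r = 4.0.
Inside |z| < r: 2, 3. Outside (|z| ≥ r): -5, 6.
p(0) = -180, so log|p(0)| = log(180) = 5.1930.
Apply Jensen: I(r) = log|p(0)| + Σ_k log(r/|z_k|), summed over zeros inside |z| < r.
  log(r/|z_k|) for z_k = 2: log(4.0/2) = 0.6931
  log(r/|z_k|) for z_k = 3: log(4.0/3) = 0.2877
  Outside zeros (-5, 6) contribute nothing to the Jensen sum.
Sum over inside zeros: 0.9808.
I(r) = log|p(0)| + (inside sum) = 5.1930 + 0.9808 = 6.1738.
Note: since some zeros are outside |z| ≤ r, the simplified n·log(r) form does NOT apply — only the inside zeros contribute.

I(r) ≈ 6.1738.


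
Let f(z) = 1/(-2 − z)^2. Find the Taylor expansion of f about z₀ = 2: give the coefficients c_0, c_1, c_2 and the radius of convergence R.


Let w = z − z₀, so z = z₀ + w.
Then -2 − z = -2 − (z₀ + w) = (-2 − z₀) − w = -4 − w.
f(z) = 1/(-4 − w)^2 = (1/(-4)^2) · (1 − w/(-4))^{−2}.
By the binomial series (1−u)^{−2} = Σ_{n≥0} C(n+1, 1) u^n for |u|<1, with u = w/(-4):
  c_n = C(n+1, 1) / (-4)^(n+2).
  c_0 = 1/(-4)^2 = 1/16.
  c_1 = 2/(-4)^3 = -1/32.
  c_2 = 3/(-4)^4 = 3/256.
The series is valid for |w/d| < 1, i.e. |z − z₀| < |d|.
Radius of convergence: R = |-2 − z₀| = |-4| = 4 (distance from z₀ to the singularity z = -2).

c_0 = 1/16, c_1 = -1/32, c_2 = 3/256; R = 4.


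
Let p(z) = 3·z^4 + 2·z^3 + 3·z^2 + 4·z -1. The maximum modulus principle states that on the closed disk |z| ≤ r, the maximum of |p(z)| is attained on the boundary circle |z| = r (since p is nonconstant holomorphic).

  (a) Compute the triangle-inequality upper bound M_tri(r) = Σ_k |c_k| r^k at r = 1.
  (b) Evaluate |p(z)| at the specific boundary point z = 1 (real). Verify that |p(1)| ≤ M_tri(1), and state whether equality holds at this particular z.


Coefficients: c_0 = -1, c_1 = 4, c_2 = 3, c_3 = 2, c_4 = 3. Radius r = 1.
Part (a). Triangle bound: M_tri(r) = Σ_k |c_k| r^k
  = |-1|·1^0 + |4|·1^1 + |3|·1^2 + |2|·1^3 + |3|·1^4
  = 1 + 4 + 3 + 2 + 3 = 13.
This bounds M(r) := max_{|z|=r} |p(z)| from above; equality holds iff all terms c_k z^k can be made to align in phase at a single z on |z|=r.
Part (b). At z = 1 (real, on the circle |z| = r):
  p(1) = (-1)·1^0 + (4)·1^1 + (3)·1^2 + (2)·1^3 + (3)·1^4 = 11.
  |p(1)| = 11.
Check: |p(1)| = 11 ≤ 13 = M_tri(1). ✓ Equality does not hold at z = 1 (the coefficients have mixed signs, so the terms do not all align in phase there).

M_tri(1) = 13; |p(1)| = 11; equality at z=1: no.


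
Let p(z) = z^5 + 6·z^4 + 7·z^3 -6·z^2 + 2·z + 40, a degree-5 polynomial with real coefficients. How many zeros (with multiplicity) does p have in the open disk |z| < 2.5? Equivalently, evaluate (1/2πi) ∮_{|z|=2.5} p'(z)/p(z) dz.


The zeros of p are: (-2 + 1i), (-2 - 1i), -4, (1 + 1i), (1 - 1i).
Their magnitudes are: 2.236, 2.236, 4, 1.414, 1.414.
Zeros with |z| < R = 2.5: (-2 + 1i), (-2 - 1i), (1 + 1i), (1 - 1i).
Count = 4.
By the argument principle, (1/2πi) ∮_{|z|=R} p'(z)/p(z) dz equals exactly this count.

Number of zeros inside |z| < 2.5: 4.


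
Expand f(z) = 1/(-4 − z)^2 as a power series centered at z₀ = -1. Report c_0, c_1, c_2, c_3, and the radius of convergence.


Let w = z − z₀, so z = z₀ + w.
Then -4 − z = -4 − (z₀ + w) = (-4 − z₀) − w = -3 − w.
f(z) = 1/(-3 − w)^2 = (1/(-3)^2) · (1 − w/(-3))^{−2}.
By the binomial series (1−u)^{−2} = Σ_{n≥0} C(n+1, 1) u^n for |u|<1, with u = w/(-3):
  c_n = C(n+1, 1) / (-3)^(n+2).
  c_0 = 1/(-3)^2 = 1/9.
  c_1 = 2/(-3)^3 = -2/27.
  c_2 = 3/(-3)^4 = 1/27.
  c_3 = 4/(-3)^5 = -4/243.
The series is valid for |w/d| < 1, i.e. |z − z₀| < |d|.
Radius of convergence: R = |-4 − z₀| = |-3| = 3 (distance from z₀ to the singularity z = -4).

c_0 = 1/9, c_1 = -2/27, c_2 = 1/27, c_3 = -4/243; R = 3.


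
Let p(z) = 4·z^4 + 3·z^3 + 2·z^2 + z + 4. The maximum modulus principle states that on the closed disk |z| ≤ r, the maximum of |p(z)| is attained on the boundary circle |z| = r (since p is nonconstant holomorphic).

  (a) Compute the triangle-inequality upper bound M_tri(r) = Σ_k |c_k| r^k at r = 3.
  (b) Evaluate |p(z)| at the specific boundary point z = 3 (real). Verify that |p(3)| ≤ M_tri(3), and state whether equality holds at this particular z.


Coefficients: c_0 = 4, c_1 = 1, c_2 = 2, c_3 = 3, c_4 = 4. Radius r = 3.
Part (a). Triangle bound: M_tri(r) = Σ_k |c_k| r^k
  = |4|·3^0 + |1|·3^1 + |2|·3^2 + |3|·3^3 + |4|·3^4
  = 4 + 3 + 18 + 81 + 324 = 430.
This bounds M(r) := max_{|z|=r} |p(z)| from above; equality holds iff all terms c_k z^k can be made to align in phase at a single z on |z|=r.
Part (b). At z = 3 (real, on the circle |z| = r):
  p(3) = (4)·3^0 + (1)·3^1 + (2)·3^2 + (3)·3^3 + (4)·3^4 = 430.
  |p(3)| = 430.
Since all nonzero coefficients share the same sign, |p(3)| = 430 = M_tri(3); the triangle bound is attained at z = 3, so in fact M(r) = 430.

M_tri(3) = 430; |p(3)| = 430; equality at z=3: yes.


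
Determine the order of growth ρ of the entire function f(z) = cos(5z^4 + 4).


Write cos(w) = (e^{iw} ± e^{−iw})/(2 or 2i), so |cos(w)| ≤ e^{|w|}. With w = 5z^4 + 4, |w| ≤ 5r^4 + 4 on |z|=r, giving M(r) ≤ e^{5r^4 + 4} and ρ ≤ 4. For the lower bound, choose z on |z|=r with 5z^4 purely imaginary of modulus 5r^4; then |cos(5z^4 + 4)| grows like e^{5r^4}/2, so ρ ≥ 4. Hence ρ = 4.
Therefore ρ = 4.

Order ρ = 4.


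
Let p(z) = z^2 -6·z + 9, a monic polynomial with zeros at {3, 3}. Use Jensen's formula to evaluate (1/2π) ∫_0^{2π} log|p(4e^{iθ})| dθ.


Zeros: 3, 3; r = 4.
Inside |z| < r: 3, 3. Outside (|z| ≥ r): ∅.
p(0) = 9, so log|p(0)| = log(9) = 2.1972.
Apply Jensen: I(r) = log|p(0)| + Σ_k log(r/|z_k|), summed over zeros inside |z| < r.
  log(r/|z_k|) for z_k = 3: log(4/3) = 0.2877
  log(r/|z_k|) for z_k = 3: log(4/3) = 0.2877
Sum over inside zeros: 0.5754.
I(r) = log|p(0)| + (inside sum) = 2.1972 + 0.5754 = 2.7726.
Closed form (all zeros inside, monic): I(r) = n·log(r) = 2·log(4) = 2.7726. ✓

I(r) ≈ 2.7726.


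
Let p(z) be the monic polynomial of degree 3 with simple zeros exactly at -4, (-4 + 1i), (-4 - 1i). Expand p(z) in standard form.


The polynomial is p(z) = ∏_{α ∈ S} (z − α), where S = {-4, (-4 + 1i), (-4 - 1i)}.
Expanding the product yields: p(z) = z^3 + 12·z^2 + 49·z + 68.
Note conjugate pairs combine to real quadratics: (z − (-4+1i))(z − (-4−1i)) = z² + 8z + 17.
The resulting polynomial has degree 3 and real coefficients as required.

p(z) = z^3 + 12·z^2 + 49·z + 68.


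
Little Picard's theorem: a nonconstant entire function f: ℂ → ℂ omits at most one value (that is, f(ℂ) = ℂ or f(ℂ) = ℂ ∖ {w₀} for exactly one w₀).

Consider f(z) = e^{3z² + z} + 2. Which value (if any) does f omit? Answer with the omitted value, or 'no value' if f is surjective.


Little Picard bounds the complement of f(ℂ) to at most one point.
The exponent g(z) = 3z² + z is a nonconstant polynomial, hence surjective onto ℂ. So e^{g(z)} takes every value in {e^w : w ∈ ℂ} = ℂ ∖ {0}. Adding 2 shifts the range to ℂ ∖ {2}. f omits exactly 2.

Omitted value: 2.


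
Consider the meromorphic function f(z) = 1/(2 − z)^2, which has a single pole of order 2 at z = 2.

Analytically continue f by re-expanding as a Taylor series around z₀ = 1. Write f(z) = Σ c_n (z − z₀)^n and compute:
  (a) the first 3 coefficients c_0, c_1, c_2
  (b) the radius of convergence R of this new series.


Let w = z − z₀, so z = z₀ + w.
Then 2 − z = 2 − (z₀ + w) = (2 − z₀) − w = 1 − w.
f(z) = 1/(1 − w)^2 = (1/(1)^2) · (1 − w/(1))^{−2}.
By the binomial series (1−u)^{−2} = Σ_{n≥0} C(n+1, 1) u^n for |u|<1, with u = w/(1):
  c_n = C(n+1, 1) / (1)^(n+2).
  c_0 = 1/(1)^2 = 1.
  c_1 = 2/(1)^3 = 2.
  c_2 = 3/(1)^4 = 3.
The series is valid for |w/d| < 1, i.e. |z − z₀| < |d|.
Radius of convergence: R = |2 − z₀| = |1| = 1 (distance from z₀ to the singularity z = 2).

c_0 = 1, c_1 = 2, c_2 = 3; R = 1.


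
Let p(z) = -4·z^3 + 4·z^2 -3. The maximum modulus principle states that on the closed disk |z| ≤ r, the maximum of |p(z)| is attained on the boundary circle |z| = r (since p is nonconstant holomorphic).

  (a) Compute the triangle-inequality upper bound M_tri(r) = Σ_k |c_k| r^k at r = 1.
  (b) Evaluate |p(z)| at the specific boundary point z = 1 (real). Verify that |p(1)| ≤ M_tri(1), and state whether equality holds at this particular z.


Coefficients: c_0 = -3, c_1 = 0, c_2 = 4, c_3 = -4. Radius r = 1.
Part (a). Triangle bound: M_tri(r) = Σ_k |c_k| r^k
  = |-3|·1^0 + |0|·1^1 + |4|·1^2 + |-4|·1^3
  = 3 + 0 + 4 + 4 = 11.
This bounds M(r) := max_{|z|=r} |p(z)| from above; equality holds iff all terms c_k z^k can be made to align in phase at a single z on |z|=r.
Part (b). At z = 1 (real, on the circle |z| = r):
  p(1) = (-3)·1^0 + (0)·1^1 + (4)·1^2 + (-4)·1^3 = -3.
  |p(1)| = 3.
Check: |p(1)| = 3 ≤ 11 = M_tri(1). ✓ Equality does not hold at z = 1 (the coefficients have mixed signs, so the terms do not all align in phase there).

M_tri(1) = 11; |p(1)| = 3; equality at z=1: no.


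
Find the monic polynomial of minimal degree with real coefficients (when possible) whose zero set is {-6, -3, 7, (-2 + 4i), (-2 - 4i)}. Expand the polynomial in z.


The polynomial is p(z) = ∏_{α ∈ S} (z − α), where S = {-6, -3, 7, (-2 + 4i), (-2 - 4i)}.
Expanding the product yields: p(z) = z^5 + 6·z^4 -17·z^3 -266·z^2 -1404·z -2520.
Note conjugate pairs combine to real quadratics: (z − (-2+4i))(z − (-2−4i)) = z² + 4z + 20.
The resulting polynomial has degree 5 and real coefficients as required.

p(z) = z^5 + 6·z^4 -17·z^3 -266·z^2 -1404·z -2520.


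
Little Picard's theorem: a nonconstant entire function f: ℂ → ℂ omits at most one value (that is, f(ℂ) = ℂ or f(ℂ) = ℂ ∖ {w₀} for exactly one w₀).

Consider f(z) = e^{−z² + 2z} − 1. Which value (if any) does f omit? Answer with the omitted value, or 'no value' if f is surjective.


Little Picard bounds the complement of f(ℂ) to at most one point.
The exponent g(z) = −z² + 2z is a nonconstant polynomial, hence surjective onto ℂ. So e^{g(z)} takes every value in {e^w : w ∈ ℂ} = ℂ ∖ {0}. Adding -1 shifts the range to ℂ ∖ {-1}. f omits exactly -1.

Omitted value: -1.


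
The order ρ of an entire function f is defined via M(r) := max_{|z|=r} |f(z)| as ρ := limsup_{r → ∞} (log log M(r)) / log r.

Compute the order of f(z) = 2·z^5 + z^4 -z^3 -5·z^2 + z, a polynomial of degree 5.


|f(z)| ≤ Σ|c_k|·r^k = O(r^5) as r → ∞. Polynomial growth is O(e^{r^ε}) for every ε > 0 (since r^5/e^{r^ε} → 0), so ρ ≤ ε for all ε > 0, i.e. ρ = 0. Every nonconstant polynomial has order 0.
Therefore ρ = 0.

Order ρ = 0.


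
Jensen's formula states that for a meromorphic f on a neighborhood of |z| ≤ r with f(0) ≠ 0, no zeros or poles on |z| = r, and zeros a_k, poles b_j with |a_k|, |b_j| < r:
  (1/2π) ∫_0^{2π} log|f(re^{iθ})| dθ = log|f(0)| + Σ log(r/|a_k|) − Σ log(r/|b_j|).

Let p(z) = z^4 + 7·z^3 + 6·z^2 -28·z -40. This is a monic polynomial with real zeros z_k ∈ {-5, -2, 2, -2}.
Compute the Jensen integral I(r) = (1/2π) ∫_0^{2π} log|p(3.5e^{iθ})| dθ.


Zeros: -5, -2, -2, 2; r = 3.5.
Inside |z| < r: -2, -2, 2. Outside (|z| ≥ r): -5.
p(0) = -40, so log|p(0)| = log(40) = 3.6889.
Apply Jensen: I(r) = log|p(0)| + Σ_k log(r/|z_k|), summed over zeros inside |z| < r.
  log(r/|z_k|) for z_k = -2: log(3.5/2) = 0.5596
  log(r/|z_k|) for z_k = 2: log(3.5/2) = 0.5596
  log(r/|z_k|) for z_k = -2: log(3.5/2) = 0.5596
  Outside zeros (-5) contribute nothing to the Jensen sum.
Sum over inside zeros: 1.6788.
I(r) = log|p(0)| + (inside sum) = 3.6889 + 1.6788 = 5.3677.
Note: since some zeros are outside |z| ≤ r, the simplified n·log(r) form does NOT apply — only the inside zeros contribute.

I(r) ≈ 5.3677.


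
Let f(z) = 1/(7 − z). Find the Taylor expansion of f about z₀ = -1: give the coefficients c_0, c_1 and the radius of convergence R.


Let w = z − z₀, so z = z₀ + w.
Then 7 − z = 7 − (z₀ + w) = (7 − z₀) − w = 8 − w.
f(z) = 1/(8 − w) = (1/(8)) · 1/(1 − w/(8)) = Σ_{n≥0} w^n / (8)^(n+1).
So c_n = 1/(8)^(n+1):
  c_0 = 1/(8)^1 = 1/8.
  c_1 = 1/(8)^2 = 1/64.
The series is valid for |w/d| < 1, i.e. |z − z₀| < |d|.
Radius of convergence: R = |7 − z₀| = |8| = 8 (distance from z₀ to the singularity z = 7).

c_0 = 1/8, c_1 = 1/64; R = 8.


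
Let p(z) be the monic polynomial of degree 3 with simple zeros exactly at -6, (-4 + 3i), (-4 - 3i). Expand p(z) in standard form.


The polynomial is p(z) = ∏_{α ∈ S} (z − α), where S = {-6, (-4 + 3i), (-4 - 3i)}.
Expanding the product yields: p(z) = z^3 + 14·z^2 + 73·z + 150.
Note conjugate pairs combine to real quadratics: (z − (-4+3i))(z − (-4−3i)) = z² + 8z + 25.
The resulting polynomial has degree 3 and real coefficients as required.

p(z) = z^3 + 14·z^2 + 73·z + 150.


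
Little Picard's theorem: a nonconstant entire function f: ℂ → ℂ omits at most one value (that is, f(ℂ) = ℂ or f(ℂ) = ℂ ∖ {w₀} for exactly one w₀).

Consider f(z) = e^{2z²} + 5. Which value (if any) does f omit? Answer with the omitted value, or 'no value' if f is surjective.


Little Picard bounds the complement of f(ℂ) to at most one point.
The exponent g(z) = 2z² is a nonconstant polynomial, hence surjective onto ℂ. So e^{g(z)} takes every value in {e^w : w ∈ ℂ} = ℂ ∖ {0}. Adding 5 shifts the range to ℂ ∖ {5}. f omits exactly 5.

Omitted value: 5.


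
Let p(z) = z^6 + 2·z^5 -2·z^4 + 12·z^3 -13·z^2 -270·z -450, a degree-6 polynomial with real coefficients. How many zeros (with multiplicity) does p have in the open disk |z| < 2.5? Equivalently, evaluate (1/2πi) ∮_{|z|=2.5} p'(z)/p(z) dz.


The zeros of p are: 3, (-2 + 1i), (-2 - 1i), (1 + 3i), (1 - 3i), -3.
Their magnitudes are: 3, 2.236, 2.236, 3.162, 3.162, 3.
Zeros with |z| < R = 2.5: (-2 + 1i), (-2 - 1i).
Count = 2.
By the argument principle, (1/2πi) ∮_{|z|=R} p'(z)/p(z) dz equals exactly this count.

Number of zeros inside |z| < 2.5: 2.


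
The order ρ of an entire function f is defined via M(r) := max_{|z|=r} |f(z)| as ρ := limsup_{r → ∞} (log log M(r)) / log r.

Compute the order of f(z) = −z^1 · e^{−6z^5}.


M(r) = max_{|z|=r} |-1|·|z|^1·|e^{−6z^5}| = 1·r^1 · e^{6r^5} (the factors attain their maxima compatibly on |z|=r). Then log M(r) = log 1 + 1·log r + 6r^5, dominated by the last term, so log log M(r) ~ 5·log r. The polynomial factor -1z^1 contributes only a log r term and does not affect the order. ρ = 5.
Therefore ρ = 5.

Order ρ = 5.


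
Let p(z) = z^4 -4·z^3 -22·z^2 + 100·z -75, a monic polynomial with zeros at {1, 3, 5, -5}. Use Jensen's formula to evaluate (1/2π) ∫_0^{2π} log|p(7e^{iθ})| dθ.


Zeros: -5, 1, 3, 5; r = 7.
Inside |z| < r: -5, 1, 3, 5. Outside (|z| ≥ r): ∅.
p(0) = -75, so log|p(0)| = log(75) = 4.3175.
Apply Jensen: I(r) = log|p(0)| + Σ_k log(r/|z_k|), summed over zeros inside |z| < r.
  log(r/|z_k|) for z_k = 1: log(7/1) = 1.9459
  log(r/|z_k|) for z_k = 3: log(7/3) = 0.8473
  log(r/|z_k|) for z_k = 5: log(7/5) = 0.3365
  log(r/|z_k|) for z_k = -5: log(7/5) = 0.3365
Sum over inside zeros: 3.4662.
I(r) = log|p(0)| + (inside sum) = 4.3175 + 3.4662 = 7.7836.
Closed form (all zeros inside, monic): I(r) = n·log(r) = 4·log(7) = 7.7836. ✓

I(r) ≈ 7.7836.


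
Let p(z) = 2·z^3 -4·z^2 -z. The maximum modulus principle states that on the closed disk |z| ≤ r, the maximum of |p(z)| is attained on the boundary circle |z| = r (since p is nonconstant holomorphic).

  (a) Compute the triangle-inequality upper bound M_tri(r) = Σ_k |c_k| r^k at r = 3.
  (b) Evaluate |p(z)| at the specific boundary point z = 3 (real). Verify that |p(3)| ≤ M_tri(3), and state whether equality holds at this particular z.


Coefficients: c_0 = 0, c_1 = -1, c_2 = -4, c_3 = 2. Radius r = 3.
Part (a). Triangle bound: M_tri(r) = Σ_k |c_k| r^k
  = |0|·3^0 + |-1|·3^1 + |-4|·3^2 + |2|·3^3
  = 0 + 3 + 36 + 54 = 93.
This bounds M(r) := max_{|z|=r} |p(z)| from above; equality holds iff all terms c_k z^k can be made to align in phase at a single z on |z|=r.
Part (b). At z = 3 (real, on the circle |z| = r):
  p(3) = (0)·3^0 + (-1)·3^1 + (-4)·3^2 + (2)·3^3 = 15.
  |p(3)| = 15.
Check: |p(3)| = 15 ≤ 93 = M_tri(3). ✓ Equality does not hold at z = 3 (the coefficients have mixed signs, so the terms do not all align in phase there).

M_tri(3) = 93; |p(3)| = 15; equality at z=3: no.


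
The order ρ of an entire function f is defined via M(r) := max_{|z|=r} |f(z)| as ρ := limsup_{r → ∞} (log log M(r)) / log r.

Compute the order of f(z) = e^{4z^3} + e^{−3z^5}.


Each summand is entire of order 3 and 5 respectively (as in the single-exponential case). The order of a sum is at most the max of the orders, so ρ ≤ 5. For the lower bound: on |z|=r choose arg z so that -3z^5 is real positive; then |e^{-3z^5}| = e^{3r^5} while |e^{4z^3}| ≤ e^{4r^3} = o(e^{3r^5}). So |f| ≥ e^{3r^5}(1 − o(1)) and ρ ≥ 5. Hence ρ = max(3, 5) = 5.
Therefore ρ = 5.

Order ρ = 5.


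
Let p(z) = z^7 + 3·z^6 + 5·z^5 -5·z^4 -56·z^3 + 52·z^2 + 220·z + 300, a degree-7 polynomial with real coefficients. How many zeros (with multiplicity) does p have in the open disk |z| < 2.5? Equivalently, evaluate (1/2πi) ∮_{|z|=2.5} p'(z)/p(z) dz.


The zeros of p are: -3, (-1 + 3i), (-1 - 3i), (2 + 1i), (2 - 1i), (-1 + 1i), (-1 - 1i).
Their magnitudes are: 3, 3.162, 3.162, 2.236, 2.236, 1.414, 1.414.
Zeros with |z| < R = 2.5: (2 + 1i), (2 - 1i), (-1 + 1i), (-1 - 1i).
Count = 4.
By the argument principle, (1/2πi) ∮_{|z|=R} p'(z)/p(z) dz equals exactly this count.

Number of zeros inside |z| < 2.5: 4.


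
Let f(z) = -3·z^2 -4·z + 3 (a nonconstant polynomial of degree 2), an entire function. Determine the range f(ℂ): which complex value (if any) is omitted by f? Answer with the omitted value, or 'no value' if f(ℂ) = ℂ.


Little Picard bounds the complement of f(ℂ) to at most one point.
For every w ∈ ℂ, the equation p(z) − w = 0 is a nonconstant polynomial in z and hence has at least one root by the fundamental theorem of algebra. So p is surjective onto ℂ, omitting no value.

Omitted value: no value.


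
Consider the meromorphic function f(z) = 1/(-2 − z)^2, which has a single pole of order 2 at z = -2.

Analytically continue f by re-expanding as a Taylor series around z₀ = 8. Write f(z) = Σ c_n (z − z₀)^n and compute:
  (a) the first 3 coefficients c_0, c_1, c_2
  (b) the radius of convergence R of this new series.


Let w = z − z₀, so z = z₀ + w.
Then -2 − z = -2 − (z₀ + w) = (-2 − z₀) − w = -10 − w.
f(z) = 1/(-10 − w)^2 = (1/(-10)^2) · (1 − w/(-10))^{−2}.
By the binomial series (1−u)^{−2} = Σ_{n≥0} C(n+1, 1) u^n for |u|<1, with u = w/(-10):
  c_n = C(n+1, 1) / (-10)^(n+2).
  c_0 = 1/(-10)^2 = 1/100.
  c_1 = 2/(-10)^3 = -1/500.
  c_2 = 3/(-10)^4 = 3/10000.
The series is valid for |w/d| < 1, i.e. |z − z₀| < |d|.
Radius of convergence: R = |-2 − z₀| = |-10| = 10 (distance from z₀ to the singularity z = -2).

c_0 = 1/100, c_1 = -1/500, c_2 = 3/10000; R = 10.


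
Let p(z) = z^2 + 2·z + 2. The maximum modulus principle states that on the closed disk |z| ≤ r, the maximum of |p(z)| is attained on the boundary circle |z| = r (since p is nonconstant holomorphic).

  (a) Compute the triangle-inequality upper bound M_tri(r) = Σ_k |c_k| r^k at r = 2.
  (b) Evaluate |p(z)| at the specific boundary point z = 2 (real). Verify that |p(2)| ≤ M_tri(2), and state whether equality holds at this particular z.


Coefficients: c_0 = 2, c_1 = 2, c_2 = 1. Radius r = 2.
Part (a). Triangle bound: M_tri(r) = Σ_k |c_k| r^k
  = |2|·2^0 + |2|·2^1 + |1|·2^2
  = 2 + 4 + 4 = 10.
This bounds M(r) := max_{|z|=r} |p(z)| from above; equality holds iff all terms c_k z^k can be made to align in phase at a single z on |z|=r.
Part (b). At z = 2 (real, on the circle |z| = r):
  p(2) = (2)·2^0 + (2)·2^1 + (1)·2^2 = 10.
  |p(2)| = 10.
Since all nonzero coefficients share the same sign, |p(2)| = 10 = M_tri(2); the triangle bound is attained at z = 2, so in fact M(r) = 10.

M_tri(2) = 10; |p(2)| = 10; equality at z=2: yes.


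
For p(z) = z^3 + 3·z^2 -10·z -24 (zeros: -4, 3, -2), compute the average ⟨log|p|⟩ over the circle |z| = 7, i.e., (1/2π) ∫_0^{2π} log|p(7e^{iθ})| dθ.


Zeros: -4, -2, 3; r = 7.
Inside |z| < r: -4, -2, 3. Outside (|z| ≥ r): ∅.
p(0) = -24, so log|p(0)| = log(24) = 3.1781.
Apply Jensen: I(r) = log|p(0)| + Σ_k log(r/|z_k|), summed over zeros inside |z| < r.
  log(r/|z_k|) for z_k = -4: log(7/4) = 0.5596
  log(r/|z_k|) for z_k = 3: log(7/3) = 0.8473
  log(r/|z_k|) for z_k = -2: log(7/2) = 1.2528
Sum over inside zeros: 2.6597.
I(r) = log|p(0)| + (inside sum) = 3.1781 + 2.6597 = 5.8377.
Closed form (all zeros inside, monic): I(r) = n·log(r) = 3·log(7) = 5.8377. ✓

I(r) ≈ 5.8377.


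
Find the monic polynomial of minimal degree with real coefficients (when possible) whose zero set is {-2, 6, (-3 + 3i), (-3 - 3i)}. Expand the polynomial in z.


The polynomial is p(z) = ∏_{α ∈ S} (z − α), where S = {-2, 6, (-3 + 3i), (-3 - 3i)}.
Expanding the product yields: p(z) = z^4 + 2·z^3 -18·z^2 -144·z -216.
Note conjugate pairs combine to real quadratics: (z − (-3+3i))(z − (-3−3i)) = z² + 6z + 18.
The resulting polynomial has degree 4 and real coefficients as required.

p(z) = z^4 + 2·z^3 -18·z^2 -144·z -216.


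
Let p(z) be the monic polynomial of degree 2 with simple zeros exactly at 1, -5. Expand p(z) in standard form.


The polynomial is p(z) = ∏_{α ∈ S} (z − α), where S = {1, -5}.
Expanding the product yields: p(z) = z^2 + 4·z -5.
The resulting polynomial has degree 2 and real coefficients as required.

p(z) = z^2 + 4·z -5.


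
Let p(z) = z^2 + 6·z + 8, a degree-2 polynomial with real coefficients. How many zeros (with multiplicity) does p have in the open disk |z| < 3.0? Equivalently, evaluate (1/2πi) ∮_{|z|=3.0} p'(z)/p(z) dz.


The zeros of p are: -2, -4.
Their magnitudes are: 2, 4.
Zeros with |z| < R = 3.0: -2.
Count = 1.
By the argument principle, (1/2πi) ∮_{|z|=R} p'(z)/p(z) dz equals exactly this count.

Number of zeros inside |z| < 3.0: 1.


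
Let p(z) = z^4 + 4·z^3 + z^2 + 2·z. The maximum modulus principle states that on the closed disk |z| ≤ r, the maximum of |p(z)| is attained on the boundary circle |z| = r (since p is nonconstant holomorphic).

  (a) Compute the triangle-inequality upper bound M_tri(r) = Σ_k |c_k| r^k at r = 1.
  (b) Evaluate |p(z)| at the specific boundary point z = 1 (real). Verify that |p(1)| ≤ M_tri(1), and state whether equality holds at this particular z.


Coefficients: c_0 = 0, c_1 = 2, c_2 = 1, c_3 = 4, c_4 = 1. Radius r = 1.
Part (a). Triangle bound: M_tri(r) = Σ_k |c_k| r^k
  = |0|·1^0 + |2|·1^1 + |1|·1^2 + |4|·1^3 + |1|·1^4
  = 0 + 2 + 1 + 4 + 1 = 8.
This bounds M(r) := max_{|z|=r} |p(z)| from above; equality holds iff all terms c_k z^k can be made to align in phase at a single z on |z|=r.
Part (b). At z = 1 (real, on the circle |z| = r):
  p(1) = (0)·1^0 + (2)·1^1 + (1)·1^2 + (4)·1^3 + (1)·1^4 = 8.
  |p(1)| = 8.
Since all nonzero coefficients share the same sign, |p(1)| = 8 = M_tri(1); the triangle bound is attained at z = 1, so in fact M(r) = 8.

M_tri(1) = 8; |p(1)| = 8; equality at z=1: yes.


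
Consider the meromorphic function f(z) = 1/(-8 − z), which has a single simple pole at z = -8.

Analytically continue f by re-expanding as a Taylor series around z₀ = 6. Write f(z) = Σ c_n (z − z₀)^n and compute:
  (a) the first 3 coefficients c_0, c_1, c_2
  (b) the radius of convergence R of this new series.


Let w = z − z₀, so z = z₀ + w.
Then -8 − z = -8 − (z₀ + w) = (-8 − z₀) − w = -14 − w.
f(z) = 1/(-14 − w) = (1/(-14)) · 1/(1 − w/(-14)) = Σ_{n≥0} w^n / (-14)^(n+1).
So c_n = 1/(-14)^(n+1):
  c_0 = 1/(-14)^1 = -1/14.
  c_1 = 1/(-14)^2 = 1/196.
  c_2 = 1/(-14)^3 = -1/2744.
The series is valid for |w/d| < 1, i.e. |z − z₀| < |d|.
Radius of convergence: R = |-8 − z₀| = |-14| = 14 (distance from z₀ to the singularity z = -8).

c_0 = -1/14, c_1 = 1/196, c_2 = -1/2744; R = 14.
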